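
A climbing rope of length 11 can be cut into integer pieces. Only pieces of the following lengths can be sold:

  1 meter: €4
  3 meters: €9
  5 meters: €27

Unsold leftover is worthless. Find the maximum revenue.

Consider every possible first cut. r[k] is the best of p[i]+r[k−i] over all sellable i≤k.
r[1] = 4
r[2] = 8  (first piece 1, then r[1]=4)
r[3] = max(4+8, 9+0) = 12
r[4] = max(4+12, 9+4) = 16
r[5] = max(4+16, 9+8, 27+0) = 27
r[6] = max(4+27, 9+12, 27+4) = 31
r[7] = max(4+31, 9+16, 27+8) = 35
r[8] = max(4+35, 9+27, 27+12) = 39
r[9] = max(4+39, 9+31, 27+16) = 43
r[10] = max(4+43, 9+35, 27+27) = 54
r[11] = max(4+54, 9+39, 27+31) = 58
One optimal cutting: 5 + 5 + 1 → €58.

58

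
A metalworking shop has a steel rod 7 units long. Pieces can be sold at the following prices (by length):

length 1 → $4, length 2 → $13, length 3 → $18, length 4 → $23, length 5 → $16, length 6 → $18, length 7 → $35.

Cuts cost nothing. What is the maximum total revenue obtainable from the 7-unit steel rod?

44

Let v[k] be the best obtainable value from length k. For each k, try every first piece i and keep the best of price[i] + v[k−i].
v[1] = 4
v[2] = max(4+4, 13+0) = 13
v[3] = max(4+13, 13+4, 18+0) = 18
v[4] = max(4+18, 13+13, 18+4, 23+0) = 26
v[5] = max(4+26, 13+18, 18+13, 23+4, 16+0) = 31
v[6] = max(4+31, 13+26, 18+18, 23+13, 16+4, 18+0) = 39
v[7] = max(4+39, 13+31, 18+26, …, 18+4, 35+0) = 44
One optimal cutting: 3 + 2 + 2 → $18 + $13 + $13 = $44.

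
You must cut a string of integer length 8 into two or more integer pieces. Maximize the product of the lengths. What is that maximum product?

Fill prod[k] for k=2..8: at each k try every first piece i and multiply by the better of (k−i) uncut or prod[k−i].
prod[2] = 1·max(1,0) = 1·1 = 1
prod[3] = 1·max(2,1) = 1·2 = 2
prod[4] = 2·max(2,1) = 2·2 = 4
prod[5] = 2·max(3,2) = 2·3 = 6
prod[6] = 3·max(3,2) = 3·3 = 9
prod[7] = 2·max(5,6) = 2·6 = 12
prod[8] = 2·max(6,9) = 2·9 = 18
One optimal split: 3 + 3 + 2; product 3·3·2 = 18.

18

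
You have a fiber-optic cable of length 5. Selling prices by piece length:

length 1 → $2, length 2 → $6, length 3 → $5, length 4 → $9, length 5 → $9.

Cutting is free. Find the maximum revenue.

Build r[k] bottom-up: r[k] = max over allowed piece i of (p[i] + r[k−i]).
r[1] = 2
r[2] = 6
r[3] = 8  (first piece 1, then r[2]=6)
r[4] = 12  (first piece 2, then r[2]=6)
r[5] = 14  (first piece 1, then r[4]=12)
One optimal cutting: 2 + 2 + 1 → $6 + $6 + $2 = $14.

14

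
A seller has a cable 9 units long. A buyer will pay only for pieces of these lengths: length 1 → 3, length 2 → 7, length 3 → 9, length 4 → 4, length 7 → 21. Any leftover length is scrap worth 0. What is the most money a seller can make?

31

Build f[k] bottom-up: f[k] = max over allowed piece i of (p[i] + f[k−i]).
f[1] = 3
f[2] = max(3+3, 7+0) = 7
f[3] = max(3+7, 7+3, 9+0) = 10
f[4] = max(3+10, 7+7, 9+3, 4+0) = 14
f[5] = max(3+14, 7+10, 9+7, 4+3) = 17
f[6] = max(3+17, 7+14, 9+10, 4+7) = 21
f[7] = max(3+21, 7+17, 9+14, 4+10, 21+0) = 24
f[8] = max(3+24, 7+21, 9+17, 4+14, 21+3) = 28
f[9] = max(3+28, 7+24, 9+21, 4+17, 21+7) = 31
One optimal cutting: 2 + 2 + 2 + 2 + 1 → 31.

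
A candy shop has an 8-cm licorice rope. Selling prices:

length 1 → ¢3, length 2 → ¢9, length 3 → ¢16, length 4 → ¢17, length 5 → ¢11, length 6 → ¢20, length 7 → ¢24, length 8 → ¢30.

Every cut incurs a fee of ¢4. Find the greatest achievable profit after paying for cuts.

33

Build v[k] bottom-up: v[k] = max over allowed piece i of (p[i] + v[k−i]) − 4 per cut.
v[1] = 3
v[2] = max(3+3-4, 9+0) = 9
v[3] = max(3+9-4, 9+3-4, 16+0) = 16
v[4] = max(3+16-4, 9+9-4, 16+3-4, 17+0) = 17
v[5] = max(3+17-4, 9+16-4, 16+9-4, 17+3-4, 11+0) = 21
v[6] = max(3+21-4, 9+17-4, 16+16-4, 17+9-4, 11+3-4, 20+0) = 28
v[7] = max(3+28-4, 9+21-4, 16+17-4, …, 20+3-4, 24+0) = 29
v[8] = max(3+29-4, 9+28-4, 16+21-4, …, 24+3-4, 30+0) = 33
One optimal plan: pieces 3 + 3 + 2 (2 cuts) → ¢41 − ¢8 = ¢33.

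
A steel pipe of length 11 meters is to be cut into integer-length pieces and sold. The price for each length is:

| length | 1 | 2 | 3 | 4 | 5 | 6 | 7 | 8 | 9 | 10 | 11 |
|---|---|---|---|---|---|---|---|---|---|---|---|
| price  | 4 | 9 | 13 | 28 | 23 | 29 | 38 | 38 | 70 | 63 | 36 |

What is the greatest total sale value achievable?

Consider every possible first cut. best[k] is the best of p[i]+best[k−i] over all sellable i≤k.
best[1] = 4
best[2] = 9
best[3] = 13  (first piece 1, then best[2]=9)
best[4] = 28
best[5] = 32  (first piece 1, then best[4]=28)
best[6] = 37  (first piece 2, then best[4]=28)
best[7] = 41  (first piece 1, then best[6]=37)
best[8] = 56  (first piece 4, then best[4]=28)
best[9] = 70
best[10] = 74  (first piece 1, then best[9]=70)
best[11] = 79  (first piece 2, then best[9]=70)
One optimal cutting: 9 + 2 → $70 + $9 = $79.

79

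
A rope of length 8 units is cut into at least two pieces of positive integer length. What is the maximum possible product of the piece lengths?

Define P[k] = max over 1≤i<k of i · max(k−i, P[k−i]); the inner max lets the remainder stay uncut if that's better.
P[2] = 1*max(1,0) = 1*1 = 1
P[3] = max(1*2, 2*1) = 2
P[4] = max(1*3, 2*2, 3*1) = 4
P[5] = max(1*4, 2*3, 3*2, 4*1) = 6
P[6] = max(1*6, 2*4, 3*3, 4*2, 5*1) = 9
P[7] = max(1*9, 2*6, 3*4, 4*3, 5*2, 6*1) = 12
P[8] = max(1*12, 2*9, 3*6, …, 6*2, 7*1) = 18
One optimal split: 3 + 3 + 2; product 3*3*2 = 18.

18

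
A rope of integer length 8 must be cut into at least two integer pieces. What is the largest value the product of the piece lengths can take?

Define f[k] = max over 1≤i<k of i · max(k−i, f[k−i]); the inner max lets the remainder stay uncut if that's better.
f[2] = 1×max(1,0) = 1×1 = 1
f[3] = 1×max(2,1) = 1×2 = 2
f[4] = 2×max(2,1) = 2×2 = 4
f[5] = 2×max(3,2) = 2×3 = 6
f[6] = 3×max(3,2) = 3×3 = 9
f[7] = 2×max(5,6) = 2×6 = 12
f[8] = 2×max(6,9) = 2×9 = 18
One optimal split: 3 + 3 + 2; product 3×3×2 = 18.

18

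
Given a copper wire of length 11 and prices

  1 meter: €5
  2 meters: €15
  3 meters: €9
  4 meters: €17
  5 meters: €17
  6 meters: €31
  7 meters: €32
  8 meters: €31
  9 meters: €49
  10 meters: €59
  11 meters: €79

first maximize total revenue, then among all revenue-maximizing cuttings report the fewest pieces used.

6

Let r[k] be the best obtainable value from length k. For each k, try every first piece i and keep the best of price[i] + r[k−i].
r[1] = 5
r[2] = max(5+5, 15+0) = 15
r[3] = max(5+15, 15+5, 9+0) = 20
r[4] = max(5+20, 15+15, 9+5, 17+0) = 30
r[5] = max(5+30, 15+20, 9+15, 17+5, 17+0) = 35
r[6] = max(5+35, 15+30, 9+20, 17+15, 17+5, 31+0) = 45
r[7] = max(5+45, 15+35, 9+30, …, 31+5, 32+0) = 50
r[8] = max(5+50, 15+45, 9+35, …, 32+5, 31+0) = 60
r[9] = max(5+60, 15+50, 9+45, …, 31+5, 49+0) = 65
r[10] = max(5+65, 15+60, 9+50, …, 49+5, 59+0) = 75
r[11] = max(5+75, 15+65, 9+60, …, 59+5, 79+0) = 80
Maximum revenue is €80.
Now minimize piece count subject to staying optimal: for each k, pieces[k] = 1 + min over i with p[i]+r[k−i]=r[k] of pieces[k−i].
pieces[8] = 4
pieces[9] = 5
pieces[10] = 5
pieces[11] = 6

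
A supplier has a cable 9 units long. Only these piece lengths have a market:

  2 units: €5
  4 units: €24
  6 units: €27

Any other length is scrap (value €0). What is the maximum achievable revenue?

Consider every possible first cut. best[k] is the best of p[i]+best[k−i] over all sellable i≤k.
best[1] = 0
best[2] = 5
best[3] = 5
best[4] = max(5+5, 24+0) = 24
best[5] = max(5+5, 24+0) = 24
best[6] = max(5+24, 24+5, 27+0) = 29
best[7] = max(5+24, 24+5, 27+0) = 29
best[8] = max(5+29, 24+24, 27+5) = 48
best[9] = max(5+29, 24+24, 27+5) = 48
One optimal cutting: pieces 4 + 4 with 1 unit of scrap → €48.

48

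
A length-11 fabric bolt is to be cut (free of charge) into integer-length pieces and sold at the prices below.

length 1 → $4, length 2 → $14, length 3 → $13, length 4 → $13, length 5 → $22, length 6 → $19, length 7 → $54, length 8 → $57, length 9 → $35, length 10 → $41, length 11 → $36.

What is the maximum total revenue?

Let v[k] be the best obtainable value from length k. For each k, try every first piece i and keep the best of price[i] + v[k−i].
v[1] = 4
v[2] = max(4+4, 14+0) = 14
v[3] = max(4+14, 14+4, 13+0) = 18
v[4] = max(4+18, 14+14, 13+4, 13+0) = 28
v[5] = max(4+28, 14+18, 13+14, 13+4, 22+0) = 32
v[6] = max(4+32, 14+28, 13+18, 13+14, 22+4, 19+0) = 42
v[7] = max(4+42, 14+32, 13+28, …, 19+4, 54+0) = 54
v[8] = max(4+54, 14+42, 13+32, …, 54+4, 57+0) = 58
v[9] = max(4+58, 14+54, 13+42, …, 57+4, 35+0) = 68
v[10] = max(4+68, 14+58, 13+54, …, 35+4, 41+0) = 72
v[11] = max(4+72, 14+68, 13+58, …, 41+4, 36+0) = 82
One optimal cutting: 7 + 2 + 2 → $54 + $14 + $14 = $82.

82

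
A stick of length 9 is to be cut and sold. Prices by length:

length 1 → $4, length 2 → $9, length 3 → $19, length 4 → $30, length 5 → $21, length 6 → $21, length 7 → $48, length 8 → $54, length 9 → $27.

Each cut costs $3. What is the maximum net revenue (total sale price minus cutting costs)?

58

Build r[k] bottom-up: r[k] = max over allowed piece i of (p[i] + r[k−i]) − 3 per cut.
r[1] = 4
r[2] = max(4+4-3, 9+0) = 9
r[3] = max(4+9-3, 9+4-3, 19+0) = 19
r[4] = max(4+19-3, 9+9-3, 19+4-3, 30+0) = 30
r[5] = max(4+30-3, 9+19-3, 19+9-3, 30+4-3, 21+0) = 31
r[6] = max(4+31-3, 9+30-3, 19+19-3, 30+9-3, 21+4-3, 21+0) = 36
r[7] = max(4+36-3, 9+31-3, 19+30-3, …, 21+4-3, 48+0) = 48
r[8] = max(4+48-3, 9+36-3, 19+31-3, …, 48+4-3, 54+0) = 57
r[9] = max(4+57-3, 9+48-3, 19+36-3, …, 54+4-3, 27+0) = 58
One optimal plan: pieces 4 + 4 + 1 (2 cuts) → $64 − $6 = $58.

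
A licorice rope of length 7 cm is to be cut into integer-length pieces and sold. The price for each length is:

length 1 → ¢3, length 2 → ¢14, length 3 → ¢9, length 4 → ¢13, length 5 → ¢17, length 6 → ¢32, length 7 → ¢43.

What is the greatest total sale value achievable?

45

Build v[k] bottom-up: v[k] = max over allowed piece i of (p[i] + v[k−i]).
v[1] = 3
v[2] = max(3+3, 14+0) = 14
v[3] = max(3+14, 14+3, 9+0) = 17
v[4] = max(3+17, 14+14, 9+3, 13+0) = 28
v[5] = max(3+28, 14+17, 9+14, 13+3, 17+0) = 31
v[6] = max(3+31, 14+28, 9+17, 13+14, 17+3, 32+0) = 42
v[7] = max(3+42, 14+31, 9+28, …, 32+3, 43+0) = 45
One optimal cutting: 2 + 2 + 2 + 1 → ¢14 + ¢14 + ¢14 + ¢3 = ¢45.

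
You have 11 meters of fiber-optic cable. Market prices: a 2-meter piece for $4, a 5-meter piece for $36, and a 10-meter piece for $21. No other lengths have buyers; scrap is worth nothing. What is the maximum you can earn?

Let r[k] be the best obtainable value from length k. For each k, try every first piece i and keep the best of price[i] + r[k−i].
r[1] = 0
r[2] = 4
r[3] = 4
r[4] = 8  (first piece 2, then r[2]=4)
r[5] = max(4+4, 36+0) = 36
r[6] = max(4+8, 36+0) = 36
r[7] = max(4+36, 36+4) = 40
r[8] = max(4+36, 36+4) = 40
r[9] = max(4+40, 36+8) = 44
r[10] = max(4+40, 36+36, 21+0) = 72
r[11] = max(4+44, 36+36, 21+0) = 72
One optimal cutting: pieces 5 + 5 with 1 meter of scrap → $72.

72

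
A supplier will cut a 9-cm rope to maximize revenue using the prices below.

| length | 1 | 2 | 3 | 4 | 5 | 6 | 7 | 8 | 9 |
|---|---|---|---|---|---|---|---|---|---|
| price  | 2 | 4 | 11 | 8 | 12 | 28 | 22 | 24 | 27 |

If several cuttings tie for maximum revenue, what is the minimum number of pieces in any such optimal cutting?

2

Consider every possible first cut. r[k] is the best of p[i]+r[k−i] over all sellable i≤k.
r[1] = 2
r[2] = 4  (first piece 1, then r[1]=2)
r[3] = 11
r[4] = 13  (first piece 1, then r[3]=11)
r[5] = 15  (first piece 1, then r[4]=13)
r[6] = 28
r[7] = 30  (first piece 1, then r[6]=28)
r[8] = 32  (first piece 1, then r[7]=30)
r[9] = 39  (first piece 3, then r[6]=28)
Maximum revenue is €39.
Now minimize piece count subject to staying optimal: for each k, pieces[k] = 1 + min over i with p[i]+r[k−i]=r[k] of pieces[k−i].
pieces[6] = 1
pieces[7] = 2
pieces[8] = 2
pieces[9] = 2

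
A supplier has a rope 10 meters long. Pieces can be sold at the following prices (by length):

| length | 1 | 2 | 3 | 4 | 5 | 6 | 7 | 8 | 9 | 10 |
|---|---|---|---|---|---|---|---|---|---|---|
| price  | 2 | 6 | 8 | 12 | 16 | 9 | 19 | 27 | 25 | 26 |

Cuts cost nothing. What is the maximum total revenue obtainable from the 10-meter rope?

33

Let R[k] be the best obtainable value from length k. For each k, try every first piece i and keep the best of price[i] + R[k−i].
R[1] = 2
R[2] = max(2+2, 6+0) = 6
R[3] = max(2+6, 6+2, 8+0) = 8
R[4] = max(2+8, 6+6, 8+2, 12+0) = 12
R[5] = max(2+12, 6+8, 8+6, 12+2, 16+0) = 16
R[6] = max(2+16, 6+12, 8+8, 12+6, 16+2, 9+0) = 18
R[7] = max(2+18, 6+16, 8+12, …, 9+2, 19+0) = 22
R[8] = max(2+22, 6+18, 8+16, …, 19+2, 27+0) = 27
R[9] = max(2+27, 6+22, 8+18, …, 27+2, 25+0) = 29
R[10] = max(2+29, 6+27, 8+22, …, 25+2, 26+0) = 33
One optimal cutting: 8 + 2 → €27 + €6 = €33.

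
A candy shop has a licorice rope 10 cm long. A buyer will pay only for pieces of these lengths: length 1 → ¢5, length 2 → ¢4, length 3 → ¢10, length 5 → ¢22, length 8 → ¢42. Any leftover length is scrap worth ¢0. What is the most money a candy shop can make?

Let f[k] be the best obtainable value from length k. For each k, try every first piece i and keep the best of price[i] + f[k−i].
f[1] = 5
f[2] = max(5+5, 4+0) = 10
f[3] = max(5+10, 4+5, 10+0) = 15
f[4] = max(5+15, 4+10, 10+5) = 20
f[5] = max(5+20, 4+15, 10+10, 22+0) = 25
f[6] = max(5+25, 4+20, 10+15, 22+5) = 30
f[7] = max(5+30, 4+25, 10+20, 22+10) = 35
f[8] = max(5+35, 4+30, 10+25, 22+15, 42+0) = 42
f[9] = max(5+42, 4+35, 10+30, 22+20, 42+5) = 47
f[10] = max(5+47, 4+42, 10+35, 22+25, 42+10) = 52
One optimal cutting: 8 + 1 + 1 → ¢52.

52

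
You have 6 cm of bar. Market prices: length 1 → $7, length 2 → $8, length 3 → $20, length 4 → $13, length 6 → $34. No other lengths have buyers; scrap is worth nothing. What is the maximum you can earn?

42

Consider every possible first cut. r[k] is the best of p[i]+r[k−i] over all sellable i≤k.
r[1] = 7
r[2] = 14  (first piece 1, then r[1]=7)
r[3] = 21  (first piece 1, then r[2]=14)
r[4] = 28  (first piece 1, then r[3]=21)
r[5] = 35  (first piece 1, then r[4]=28)
r[6] = 42  (first piece 1, then r[5]=35)
One optimal cutting: 1 + 1 + 1 + 1 + 1 + 1 → $42.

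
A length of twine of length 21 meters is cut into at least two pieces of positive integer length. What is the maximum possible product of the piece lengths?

2187

Fill prod[k] for k=2..21: at each k try every first piece i and multiply by the better of (k−i) uncut or prod[k−i].
prod[2] = 1*max(1,0) = 1*1 = 1
prod[3] = 1*max(2,1) = 1*2 = 2
prod[4] = 2*max(2,1) = 2*2 = 4
prod[5] = 2*max(3,2) = 2*3 = 6
prod[6] = 3*max(3,2) = 3*3 = 9
prod[7] = 2*max(5,6) = 2*6 = 12
prod[8] = 2*max(6,9) = 2*9 = 18
prod[9] = 3*max(6,9) = 3*9 = 27
prod[10] = 2*max(8,18) = 2*18 = 36
prod[11] = 2*max(9,27) = 2*27 = 54
prod[12] = 3*max(9,27) = 3*27 = 81
prod[13] = 2*max(11,54) = 2*54 = 108
prod[14] = 2*max(12,81) = 2*81 = 162
prod[15] = 3*max(12,81) = 3*81 = 243
prod[16] = 2*max(14,162) = 2*162 = 324
prod[17] = 2*max(15,243) = 2*243 = 486
prod[18] = 3*max(15,243) = 3*243 = 729
prod[19] = 2*max(17,486) = 2*486 = 972
prod[20] = 2*max(18,729) = 2*729 = 1458
prod[21] = 3*max(18,729) = 3*729 = 2187
One optimal split: 3 + 3 + 3 + 3 + 3 + 3 + 3; product 3*3*3*3*3*3*3 = 2187.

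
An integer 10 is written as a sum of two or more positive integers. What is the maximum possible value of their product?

36

Fill m[k] for k=2..10: at each k try every first piece i and multiply by the better of (k−i) uncut or m[k−i].
m[2] = 1×max(1,0) = 1×1 = 1
m[3] = max(1×2, 2×1) = 2
m[4] = max(1×3, 2×2, 3×1) = 4
m[5] = max(1×4, 2×3, 3×2, 4×1) = 6
m[6] = max(1×6, 2×4, 3×3, 4×2, 5×1) = 9
m[7] = max(1×9, 2×6, 3×4, 4×3, 5×2, 6×1) = 12
m[8] = max(1×12, 2×9, 3×6, …, 6×2, 7×1) = 18
m[9] = max(1×18, 2×12, 3×9, …, 7×2, 8×1) = 27
m[10] = max(1×27, 2×18, 3×12, …, 8×2, 9×1) = 36
One optimal split: 3 + 3 + 2 + 2; product 3×3×2×2 = 36.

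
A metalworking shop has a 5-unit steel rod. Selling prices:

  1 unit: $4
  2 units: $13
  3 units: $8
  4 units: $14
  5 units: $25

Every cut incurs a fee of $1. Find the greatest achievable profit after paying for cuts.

Let net[k] be the best obtainable value from length k. For each k, try every first piece i and keep the best of price[i] + net[k−i] minus the 1 cut fee when i<k.
net[1] = 4
net[2] = 13
net[3] = 16  (first piece 1, then net[2]=13)
net[4] = 25  (first piece 2, then net[2]=13)
net[5] = 28  (first piece 1, then net[4]=25)
One optimal plan: pieces 2 + 2 + 1 (2 cuts) → $30 − $2 = $28.

28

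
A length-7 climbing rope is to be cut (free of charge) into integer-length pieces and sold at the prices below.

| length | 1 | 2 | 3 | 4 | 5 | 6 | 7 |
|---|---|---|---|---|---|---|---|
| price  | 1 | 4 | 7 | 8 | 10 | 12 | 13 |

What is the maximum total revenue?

15

Build R[k] bottom-up: R[k] = max over allowed piece i of (p[i] + R[k−i]).
R[1] = 1
R[2] = 4
R[3] = 7
R[4] = 8  (first piece 1, then R[3]=7)
R[5] = 11  (first piece 2, then R[3]=7)
R[6] = 14  (first piece 3, then R[3]=7)
R[7] = 15  (first piece 1, then R[6]=14)
One optimal cutting: 3 + 3 + 1 → €7 + €7 + €1 = €15.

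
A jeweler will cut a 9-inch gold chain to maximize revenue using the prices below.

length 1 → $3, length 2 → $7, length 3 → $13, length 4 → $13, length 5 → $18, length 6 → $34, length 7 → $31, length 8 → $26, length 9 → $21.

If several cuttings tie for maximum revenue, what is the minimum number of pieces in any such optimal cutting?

Let r[k] be the best obtainable value from length k. For each k, try every first piece i and keep the best of price[i] + r[k−i].
r[1] = 3
r[2] = 7
r[3] = 13
r[4] = 16  (first piece 1, then r[3]=13)
r[5] = 20  (first piece 2, then r[3]=13)
r[6] = 34
r[7] = 37  (first piece 1, then r[6]=34)
r[8] = 41  (first piece 2, then r[6]=34)
r[9] = 47  (first piece 3, then r[6]=34)
Maximum revenue is $47.
Now minimize piece count subject to staying optimal: for each k, pieces[k] = 1 + min over i with p[i]+r[k−i]=r[k] of pieces[k−i].
pieces[6] = 1
pieces[7] = 2
pieces[8] = 2
pieces[9] = 2

2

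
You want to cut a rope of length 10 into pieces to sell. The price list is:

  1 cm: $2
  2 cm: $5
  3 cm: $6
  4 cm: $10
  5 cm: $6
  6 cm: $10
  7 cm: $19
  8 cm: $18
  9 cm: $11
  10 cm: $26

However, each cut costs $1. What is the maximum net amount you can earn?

26

Build net[k] bottom-up: net[k] = max over allowed piece i of (p[i] + net[k−i]) − 1 per cut.
net[1] = 2
net[2] = 5
net[3] = 6  (first piece 1, then net[2]=5)
net[4] = 10
net[5] = 11  (first piece 1, then net[4]=10)
net[6] = 14  (first piece 2, then net[4]=10)
net[7] = 19
net[8] = 20  (first piece 1, then net[7]=19)
net[9] = 23  (first piece 2, then net[7]=19)
net[10] = 26
Best is to make no cuts and sell whole for $26.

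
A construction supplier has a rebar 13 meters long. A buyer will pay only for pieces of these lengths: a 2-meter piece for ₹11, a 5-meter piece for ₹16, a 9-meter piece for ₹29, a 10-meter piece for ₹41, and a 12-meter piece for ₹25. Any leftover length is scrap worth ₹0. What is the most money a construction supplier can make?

66

Build f[k] bottom-up: f[k] = max over allowed piece i of (p[i] + f[k−i]).
f[1] = 0
f[2] = 11
f[3] = 11
f[4] = 22  (first piece 2, then f[2]=11)
f[5] = max(11+11, 16+0) = 22
f[6] = max(11+22, 16+0) = 33
f[7] = max(11+22, 16+11) = 33
f[8] = max(11+33, 16+11) = 44
f[9] = max(11+33, 16+22, 29+0) = 44
f[10] = max(11+44, 16+22, 29+0, 41+0) = 55
f[11] = max(11+44, 16+33, 29+11, 41+0) = 55
f[12] = max(11+55, 16+33, 29+11, 41+11, 25+0) = 66
f[13] = max(11+55, 16+44, 29+22, 41+11, 25+0) = 66
One optimal cutting: pieces 2 + 2 + 2 + 2 + 2 + 2 with 1 meter of scrap → ₹66.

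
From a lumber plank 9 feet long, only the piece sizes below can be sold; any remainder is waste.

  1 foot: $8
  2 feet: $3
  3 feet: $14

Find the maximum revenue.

72

Build best[k] bottom-up: best[k] = max over allowed piece i of (p[i] + best[k−i]).
best[1] = 8
best[2] = max(8+8, 3+0) = 16
best[3] = max(8+16, 3+8, 14+0) = 24
best[4] = max(8+24, 3+16, 14+8) = 32
best[5] = max(8+32, 3+24, 14+16) = 40
best[6] = max(8+40, 3+32, 14+24) = 48
best[7] = max(8+48, 3+40, 14+32) = 56
best[8] = max(8+56, 3+48, 14+40) = 64
best[9] = max(8+64, 3+56, 14+48) = 72
One optimal cutting: 1 + 1 + 1 + 1 + 1 + 1 + 1 + 1 + 1 → $72.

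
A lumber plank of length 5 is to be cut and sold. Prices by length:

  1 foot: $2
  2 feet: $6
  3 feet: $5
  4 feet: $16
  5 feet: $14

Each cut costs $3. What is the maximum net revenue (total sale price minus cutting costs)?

15

Build v[k] bottom-up: v[k] = max over allowed piece i of (p[i] + v[k−i]) − 3 per cut.
v[1] = 2
v[2] = max(2+2-3, 6+0) = 6
v[3] = max(2+6-3, 6+2-3, 5+0) = 5
v[4] = max(2+5-3, 6+6-3, 5+2-3, 16+0) = 16
v[5] = max(2+16-3, 6+5-3, 5+6-3, 16+2-3, 14+0) = 15
One optimal plan: pieces 4 + 1 (1 cut) → $18 − $3 = $15.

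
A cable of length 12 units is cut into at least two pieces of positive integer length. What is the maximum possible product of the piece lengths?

Let m[k] be the best product for length k (with at least one cut). For each first piece i, the rest contributes max(k−i, m[k−i]).
m[2] = 1·max(1,0) = 1·1 = 1
m[3] = 1·max(2,1) = 1·2 = 2
m[4] = 2·max(2,1) = 2·2 = 4
m[5] = 2·max(3,2) = 2·3 = 6
m[6] = 3·max(3,2) = 3·3 = 9
m[7] = 2·max(5,6) = 2·6 = 12
m[8] = 2·max(6,9) = 2·9 = 18
m[9] = 3·max(6,9) = 3·9 = 27
m[10] = 2·max(8,18) = 2·18 = 36
m[11] = 2·max(9,27) = 2·27 = 54
m[12] = 3·max(9,27) = 3·27 = 81
One optimal split: 3 + 3 + 3 + 3; product 3·3·3·3 = 81.

81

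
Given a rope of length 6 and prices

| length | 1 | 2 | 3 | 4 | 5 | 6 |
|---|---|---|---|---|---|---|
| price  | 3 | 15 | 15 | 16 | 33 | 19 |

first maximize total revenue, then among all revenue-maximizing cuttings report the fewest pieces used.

3

Consider every possible first cut. r[k] is the best of p[i]+r[k−i] over all sellable i≤k.
r[1] = 3
r[2] = max(3+3, 15+0) = 15
r[3] = max(3+15, 15+3, 15+0) = 18
r[4] = max(3+18, 15+15, 15+3, 16+0) = 30
r[5] = max(3+30, 15+18, 15+15, 16+3, 33+0) = 33
r[6] = max(3+33, 15+30, 15+18, 16+15, 33+3, 19+0) = 45
Maximum revenue is €45.
Now minimize piece count subject to staying optimal: for each k, pieces[k] = 1 + min over i with p[i]+r[k−i]=r[k] of pieces[k−i].
pieces[3] = 2
pieces[4] = 2
pieces[5] = 1
pieces[6] = 3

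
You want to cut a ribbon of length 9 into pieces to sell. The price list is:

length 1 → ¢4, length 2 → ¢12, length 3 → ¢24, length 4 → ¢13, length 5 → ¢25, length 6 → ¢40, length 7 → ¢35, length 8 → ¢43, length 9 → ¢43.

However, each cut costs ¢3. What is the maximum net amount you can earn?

66

Let r[k] be the best obtainable value from length k. For each k, try every first piece i and keep the best of price[i] + r[k−i] minus the 3 cut fee when i<k.
r[1] = 4
r[2] = 12
r[3] = 24
r[4] = 25  (first piece 1, then r[3]=24)
r[5] = 33  (first piece 2, then r[3]=24)
r[6] = 45  (first piece 3, then r[3]=24)
r[7] = 46  (first piece 1, then r[6]=45)
r[8] = 54  (first piece 2, then r[6]=45)
r[9] = 66  (first piece 3, then r[6]=45)
One optimal plan: pieces 3 + 3 + 3 (2 cuts) → ¢72 − ¢6 = ¢66.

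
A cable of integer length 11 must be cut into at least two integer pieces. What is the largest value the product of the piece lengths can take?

54

Define m[k] = max over 1≤i<k of i · max(k−i, m[k−i]); the inner max lets the remainder stay uncut if that's better.
Small cases: m[2]=1, m[3]=2.
m[4] = max(1×3, 2×2, 3×1) = 4
m[5] = max(1×4, 2×3, 3×2, 4×1) = 6
m[6] = max(1×6, 2×4, 3×3, 4×2, 5×1) = 9
m[7] = max(1×9, 2×6, 3×4, 4×3, 5×2, 6×1) = 12
m[8] = max(1×12, 2×9, 3×6, …, 6×2, 7×1) = 18
m[9] = max(1×18, 2×12, 3×9, …, 7×2, 8×1) = 27
m[10] = max(1×27, 2×18, 3×12, …, 8×2, 9×1) = 36
m[11] = max(1×36, 2×27, 3×18, …, 9×2, 10×1) = 54
One optimal split: 3 + 3 + 3 + 2; product 3×3×3×2 = 54.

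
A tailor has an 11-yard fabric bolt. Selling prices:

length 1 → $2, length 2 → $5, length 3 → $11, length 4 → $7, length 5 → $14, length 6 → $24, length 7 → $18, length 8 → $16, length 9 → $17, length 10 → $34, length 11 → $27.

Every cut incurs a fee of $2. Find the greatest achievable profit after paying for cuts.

Build v[k] bottom-up: v[k] = max over allowed piece i of (p[i] + v[k−i]) − 2 per cut.
v[1] = 2
v[2] = 5
v[3] = 11
v[4] = 11  (first piece 1, then v[3]=11)
v[5] = 14  (first piece 2, then v[3]=11)
v[6] = 24
v[7] = 24  (first piece 1, then v[6]=24)
v[8] = 27  (first piece 2, then v[6]=24)
v[9] = 33  (first piece 3, then v[6]=24)
v[10] = 34
v[11] = 36  (first piece 2, then v[9]=33)
One optimal plan: pieces 6 + 3 + 2 (2 cuts) → $40 − $4 = $36.

36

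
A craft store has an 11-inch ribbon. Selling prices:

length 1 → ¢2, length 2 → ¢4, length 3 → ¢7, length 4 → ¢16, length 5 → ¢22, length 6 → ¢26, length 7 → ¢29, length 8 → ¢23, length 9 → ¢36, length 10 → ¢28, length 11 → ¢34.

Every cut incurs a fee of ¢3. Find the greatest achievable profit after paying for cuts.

45

Consider every possible first cut. net[k] is the best of p[i]+net[k−i] over all sellable i≤k, charging 3 whenever i<k.
net[1] = 2
net[2] = max(2+2-3, 4+0) = 4
net[3] = max(2+4-3, 4+2-3, 7+0) = 7
net[4] = max(2+7-3, 4+4-3, 7+2-3, 16+0) = 16
net[5] = max(2+16-3, 4+7-3, 7+4-3, 16+2-3, 22+0) = 22
net[6] = max(2+22-3, 4+16-3, 7+7-3, 16+4-3, 22+2-3, 26+0) = 26
net[7] = max(2+26-3, 4+22-3, 7+16-3, …, 26+2-3, 29+0) = 29
net[8] = max(2+29-3, 4+26-3, 7+22-3, …, 29+2-3, 23+0) = 29
net[9] = max(2+29-3, 4+29-3, 7+26-3, …, 23+2-3, 36+0) = 36
net[10] = max(2+36-3, 4+29-3, 7+29-3, …, 36+2-3, 28+0) = 41
net[11] = max(2+41-3, 4+36-3, 7+29-3, …, 28+2-3, 34+0) = 45
One optimal plan: pieces 6 + 5 (1 cut) → ¢48 − ¢3 = ¢45.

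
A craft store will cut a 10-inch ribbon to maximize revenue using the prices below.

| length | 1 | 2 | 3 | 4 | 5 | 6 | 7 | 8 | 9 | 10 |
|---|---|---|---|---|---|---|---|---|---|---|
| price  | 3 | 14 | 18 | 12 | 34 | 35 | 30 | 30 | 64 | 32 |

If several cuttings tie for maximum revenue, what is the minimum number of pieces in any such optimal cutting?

5

Build r[k] bottom-up: r[k] = max over allowed piece i of (p[i] + r[k−i]).
r[1] = 3
r[2] = max(3+3, 14+0) = 14
r[3] = max(3+14, 14+3, 18+0) = 18
r[4] = max(3+18, 14+14, 18+3, 12+0) = 28
r[5] = max(3+28, 14+18, 18+14, 12+3, 34+0) = 34
r[6] = max(3+34, 14+28, 18+18, 12+14, 34+3, 35+0) = 42
r[7] = max(3+42, 14+34, 18+28, …, 35+3, 30+0) = 48
r[8] = max(3+48, 14+42, 18+34, …, 30+3, 30+0) = 56
r[9] = max(3+56, 14+48, 18+42, …, 30+3, 64+0) = 64
r[10] = max(3+64, 14+56, 18+48, …, 64+3, 32+0) = 70
Maximum revenue is ¢70.
Now minimize piece count subject to staying optimal: for each k, pieces[k] = 1 + min over i with p[i]+r[k−i]=r[k] of pieces[k−i].
pieces[7] = 2
pieces[8] = 4
pieces[9] = 1
pieces[10] = 5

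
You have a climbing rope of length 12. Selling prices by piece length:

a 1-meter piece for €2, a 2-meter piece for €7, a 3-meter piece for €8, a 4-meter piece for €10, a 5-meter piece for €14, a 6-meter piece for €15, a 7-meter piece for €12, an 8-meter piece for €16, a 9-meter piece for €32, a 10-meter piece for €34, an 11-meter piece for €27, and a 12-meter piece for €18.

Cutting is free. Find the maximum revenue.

Consider every possible first cut. R[k] is the best of p[i]+R[k−i] over all sellable i≤k.
R[1] = 2
R[2] = max(2+2, 7+0) = 7
R[3] = max(2+7, 7+2, 8+0) = 9
R[4] = max(2+9, 7+7, 8+2, 10+0) = 14
R[5] = max(2+14, 7+9, 8+7, 10+2, 14+0) = 16
R[6] = max(2+16, 7+14, 8+9, 10+7, 14+2, 15+0) = 21
R[7] = max(2+21, 7+16, 8+14, …, 15+2, 12+0) = 23
R[8] = max(2+23, 7+21, 8+16, …, 12+2, 16+0) = 28
R[9] = max(2+28, 7+23, 8+21, …, 16+2, 32+0) = 32
R[10] = max(2+32, 7+28, 8+23, …, 32+2, 34+0) = 35
R[11] = max(2+35, 7+32, 8+28, …, 34+2, 27+0) = 39
R[12] = max(2+39, 7+35, 8+32, …, 27+2, 18+0) = 42
One optimal cutting: 2 + 2 + 2 + 2 + 2 + 2 → €7 + €7 + €7 + €7 + €7 + €7 = €42.

42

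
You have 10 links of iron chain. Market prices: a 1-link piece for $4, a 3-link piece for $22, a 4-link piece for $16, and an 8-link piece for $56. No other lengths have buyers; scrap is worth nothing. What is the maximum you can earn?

70

Consider every possible first cut. r[k] is the best of p[i]+r[k−i] over all sellable i≤k.
r[1] = 4
r[2] = 8  (first piece 1, then r[1]=4)
r[3] = 22
r[4] = 26  (first piece 1, then r[3]=22)
r[5] = 30  (first piece 1, then r[4]=26)
r[6] = 44  (first piece 3, then r[3]=22)
r[7] = 48  (first piece 1, then r[6]=44)
r[8] = 56
r[9] = 66  (first piece 3, then r[6]=44)
r[10] = 70  (first piece 1, then r[9]=66)
One optimal cutting: 3 + 3 + 3 + 1 → $70.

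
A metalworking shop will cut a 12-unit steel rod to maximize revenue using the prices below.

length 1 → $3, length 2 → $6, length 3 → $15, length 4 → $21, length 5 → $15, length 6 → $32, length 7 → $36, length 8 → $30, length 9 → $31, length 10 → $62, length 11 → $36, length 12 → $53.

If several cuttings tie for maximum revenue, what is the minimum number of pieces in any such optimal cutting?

Let r[k] be the best obtainable value from length k. For each k, try every first piece i and keep the best of price[i] + r[k−i].
r[1] = 3
r[2] = max(3+3, 6+0) = 6
r[3] = max(3+6, 6+3, 15+0) = 15
r[4] = max(3+15, 6+6, 15+3, 21+0) = 21
r[5] = max(3+21, 6+15, 15+6, 21+3, 15+0) = 24
r[6] = max(3+24, 6+21, 15+15, 21+6, 15+3, 32+0) = 32
r[7] = max(3+32, 6+24, 15+21, …, 32+3, 36+0) = 36
r[8] = max(3+36, 6+32, 15+24, …, 36+3, 30+0) = 42
r[9] = max(3+42, 6+36, 15+32, …, 30+3, 31+0) = 47
r[10] = max(3+47, 6+42, 15+36, …, 31+3, 62+0) = 62
r[11] = max(3+62, 6+47, 15+42, …, 62+3, 36+0) = 65
r[12] = max(3+65, 6+62, 15+47, …, 36+3, 53+0) = 68
Maximum revenue is $68.
Now minimize piece count subject to staying optimal: for each k, pieces[k] = 1 + min over i with p[i]+r[k−i]=r[k] of pieces[k−i].
pieces[9] = 2
pieces[10] = 1
pieces[11] = 2
pieces[12] = 2

2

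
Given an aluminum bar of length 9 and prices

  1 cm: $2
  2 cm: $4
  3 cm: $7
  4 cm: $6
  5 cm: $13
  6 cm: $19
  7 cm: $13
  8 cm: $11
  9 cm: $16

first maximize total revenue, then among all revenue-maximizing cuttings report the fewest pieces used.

2

Build r[k] bottom-up: r[k] = max over allowed piece i of (p[i] + r[k−i]).
r[1] = 2
r[2] = max(2+2, 4+0) = 4
r[3] = max(2+4, 4+2, 7+0) = 7
r[4] = max(2+7, 4+4, 7+2, 6+0) = 9
r[5] = max(2+9, 4+7, 7+4, 6+2, 13+0) = 13
r[6] = max(2+13, 4+9, 7+7, 6+4, 13+2, 19+0) = 19
r[7] = max(2+19, 4+13, 7+9, …, 19+2, 13+0) = 21
r[8] = max(2+21, 4+19, 7+13, …, 13+2, 11+0) = 23
r[9] = max(2+23, 4+21, 7+19, …, 11+2, 16+0) = 26
Maximum revenue is $26.
Now minimize piece count subject to staying optimal: for each k, pieces[k] = 1 + min over i with p[i]+r[k−i]=r[k] of pieces[k−i].
pieces[6] = 1
pieces[7] = 2
pieces[8] = 2
pieces[9] = 2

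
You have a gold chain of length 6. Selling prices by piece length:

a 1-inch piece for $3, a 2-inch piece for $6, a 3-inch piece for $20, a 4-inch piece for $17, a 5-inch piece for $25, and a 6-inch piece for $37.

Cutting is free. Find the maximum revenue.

Let v[k] be the best obtainable value from length k. For each k, try every first piece i and keep the best of price[i] + v[k−i].
v[1] = 3
v[2] = 6  (first piece 1, then v[1]=3)
v[3] = 20
v[4] = 23  (first piece 1, then v[3]=20)
v[5] = 26  (first piece 1, then v[4]=23)
v[6] = 40  (first piece 3, then v[3]=20)
One optimal cutting: 3 + 3 → $20 + $20 = $40.

40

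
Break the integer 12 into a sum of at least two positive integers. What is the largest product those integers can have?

Let f[k] be the best product for length k (with at least one cut). For each first piece i, the rest contributes max(k−i, f[k−i]).
f[2] = 1·max(1,0) = 1·1 = 1
f[3] = max(1·2, 2·1) = 2
f[4] = max(1·3, 2·2, 3·1) = 4
f[5] = max(1·4, 2·3, 3·2, 4·1) = 6
f[6] = max(1·6, 2·4, 3·3, 4·2, 5·1) = 9
f[7] = max(1·9, 2·6, 3·4, 4·3, 5·2, 6·1) = 12
f[8] = max(1·12, 2·9, 3·6, …, 6·2, 7·1) = 18
f[9] = max(1·18, 2·12, 3·9, …, 7·2, 8·1) = 27
f[10] = max(1·27, 2·18, 3·12, …, 8·2, 9·1) = 36
f[11] = max(1·36, 2·27, 3·18, …, 9·2, 10·1) = 54
f[12] = max(1·54, 2·36, 3·27, …, 10·2, 11·1) = 81
One optimal split: 3 + 3 + 3 + 3; product 3·3·3·3 = 81.

81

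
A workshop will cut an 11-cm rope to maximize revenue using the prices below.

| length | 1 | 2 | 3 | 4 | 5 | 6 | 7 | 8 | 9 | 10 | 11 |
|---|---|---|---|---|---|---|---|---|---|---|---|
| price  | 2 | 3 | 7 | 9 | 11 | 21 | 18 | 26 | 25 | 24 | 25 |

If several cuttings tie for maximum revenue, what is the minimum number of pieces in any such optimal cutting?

2

Build r[k] bottom-up: r[k] = max over allowed piece i of (p[i] + r[k−i]).
r[1] = 2
r[2] = max(2+2, 3+0) = 4
r[3] = max(2+4, 3+2, 7+0) = 7
r[4] = max(2+7, 3+4, 7+2, 9+0) = 9
r[5] = max(2+9, 3+7, 7+4, 9+2, 11+0) = 11
r[6] = max(2+11, 3+9, 7+7, 9+4, 11+2, 21+0) = 21
r[7] = max(2+21, 3+11, 7+9, …, 21+2, 18+0) = 23
r[8] = max(2+23, 3+21, 7+11, …, 18+2, 26+0) = 26
r[9] = max(2+26, 3+23, 7+21, …, 26+2, 25+0) = 28
r[10] = max(2+28, 3+26, 7+23, …, 25+2, 24+0) = 30
r[11] = max(2+30, 3+28, 7+26, …, 24+2, 25+0) = 33
Maximum revenue is €33.
Now minimize piece count subject to staying optimal: for each k, pieces[k] = 1 + min over i with p[i]+r[k−i]=r[k] of pieces[k−i].
pieces[8] = 1
pieces[9] = 2
pieces[10] = 2
pieces[11] = 2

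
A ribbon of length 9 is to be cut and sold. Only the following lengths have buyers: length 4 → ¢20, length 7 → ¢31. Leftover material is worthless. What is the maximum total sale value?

Consider every possible first cut. f[k] is the best of p[i]+f[k−i] over all sellable i≤k.
f[1] = 0
f[2] = 0
f[3] = 0
f[4] = 20
f[5] = 20
f[6] = 20
f[7] = max(20+0, 31+0) = 31
f[8] = max(20+20, 31+0) = 40
f[9] = max(20+20, 31+0) = 40
One optimal cutting: pieces 4 + 4 with 1 inch of scrap → ¢40.

40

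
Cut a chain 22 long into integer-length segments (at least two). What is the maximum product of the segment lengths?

Let prod[k] be the best product for length k (with at least one cut). For each first piece i, the rest contributes max(k−i, prod[k−i]).
Small cases: prod[2]=1, prod[3]=2, prod[4]=4, prod[5]=6, prod[6]=9, prod[7]=12, prod[8]=18, prod[9]=27, prod[10]=36, prod[11]=54, prod[12]=81, prod[13]=108, prod[14]=162, prod[15]=243, prod[16]=324, prod[17]=486.
prod[18] = max(1·486, 2·324, 3·243, …, 16·2, 17·1) = 729
prod[19] = max(1·729, 2·486, 3·324, …, 17·2, 18·1) = 972
prod[20] = max(1·972, 2·729, 3·486, …, 18·2, 19·1) = 1458
prod[21] = max(1·1458, 2·972, 3·729, …, 19·2, 20·1) = 2187
prod[22] = max(1·2187, 2·1458, 3·972, …, 20·2, 21·1) = 2916
One optimal split: 3 + 3 + 3 + 3 + 3 + 3 + 2 + 2; product 3·3·3·3·3·3·2·2 = 2916.

2916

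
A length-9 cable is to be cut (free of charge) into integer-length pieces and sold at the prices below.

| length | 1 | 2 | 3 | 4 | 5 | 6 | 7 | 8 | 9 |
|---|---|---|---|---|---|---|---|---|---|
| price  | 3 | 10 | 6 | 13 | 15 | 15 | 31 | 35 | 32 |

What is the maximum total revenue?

Consider every possible first cut. r[k] is the best of p[i]+r[k−i] over all sellable i≤k.
r[1] = 3
r[2] = max(3+3, 10+0) = 10
r[3] = max(3+10, 10+3, 6+0) = 13
r[4] = max(3+13, 10+10, 6+3, 13+0) = 20
r[5] = max(3+20, 10+13, 6+10, 13+3, 15+0) = 23
r[6] = max(3+23, 10+20, 6+13, 13+10, 15+3, 15+0) = 30
r[7] = max(3+30, 10+23, 6+20, …, 15+3, 31+0) = 33
r[8] = max(3+33, 10+30, 6+23, …, 31+3, 35+0) = 40
r[9] = max(3+40, 10+33, 6+30, …, 35+3, 32+0) = 43
One optimal cutting: 2 + 2 + 2 + 2 + 1 → $10 + $10 + $10 + $10 + $3 = $43.

43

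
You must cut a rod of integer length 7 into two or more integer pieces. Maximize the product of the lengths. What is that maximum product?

12

Fill P[k] for k=2..7: at each k try every first piece i and multiply by the better of (k−i) uncut or P[k−i].
P[2] = 1*max(1,0) = 1*1 = 1
P[3] = 1*max(2,1) = 1*2 = 2
P[4] = 2*max(2,1) = 2*2 = 4
P[5] = 2*max(3,2) = 2*3 = 6
P[6] = 3*max(3,2) = 3*3 = 9
P[7] = 2*max(5,6) = 2*6 = 12
One optimal split: 3 + 2 + 2; product 3*2*2 = 12.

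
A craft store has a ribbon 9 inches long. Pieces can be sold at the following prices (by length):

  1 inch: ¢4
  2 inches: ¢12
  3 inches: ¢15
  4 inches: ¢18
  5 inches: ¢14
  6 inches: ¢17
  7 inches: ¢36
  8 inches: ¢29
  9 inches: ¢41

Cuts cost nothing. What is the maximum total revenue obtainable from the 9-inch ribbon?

52

Let R[k] be the best obtainable value from length k. For each k, try every first piece i and keep the best of price[i] + R[k−i].
R[1] = 4
R[2] = max(4+4, 12+0) = 12
R[3] = max(4+12, 12+4, 15+0) = 16
R[4] = max(4+16, 12+12, 15+4, 18+0) = 24
R[5] = max(4+24, 12+16, 15+12, 18+4, 14+0) = 28
R[6] = max(4+28, 12+24, 15+16, 18+12, 14+4, 17+0) = 36
R[7] = max(4+36, 12+28, 15+24, …, 17+4, 36+0) = 40
R[8] = max(4+40, 12+36, 15+28, …, 36+4, 29+0) = 48
R[9] = max(4+48, 12+40, 15+36, …, 29+4, 41+0) = 52
One optimal cutting: 2 + 2 + 2 + 2 + 1 → ¢12 + ¢12 + ¢12 + ¢12 + ¢4 = ¢52.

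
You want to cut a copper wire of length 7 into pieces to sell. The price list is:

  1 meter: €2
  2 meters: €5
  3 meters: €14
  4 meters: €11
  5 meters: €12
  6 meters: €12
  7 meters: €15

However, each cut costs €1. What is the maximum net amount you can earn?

Let r[k] be the best obtainable value from length k. For each k, try every first piece i and keep the best of price[i] + r[k−i] minus the 1 cut fee when i<k.
r[1] = 2
r[2] = max(2+2-1, 5+0) = 5
r[3] = max(2+5-1, 5+2-1, 14+0) = 14
r[4] = max(2+14-1, 5+5-1, 14+2-1, 11+0) = 15
r[5] = max(2+15-1, 5+14-1, 14+5-1, 11+2-1, 12+0) = 18
r[6] = max(2+18-1, 5+15-1, 14+14-1, 11+5-1, 12+2-1, 12+0) = 27
r[7] = max(2+27-1, 5+18-1, 14+15-1, …, 12+2-1, 15+0) = 28
One optimal plan: pieces 3 + 3 + 1 (2 cuts) → €30 − €2 = €28.

28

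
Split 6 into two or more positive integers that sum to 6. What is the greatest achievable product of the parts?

Fill m[k] for k=2..6: at each k try every first piece i and multiply by the better of (k−i) uncut or m[k−i].
m[2] = 1*max(1,0) = 1*1 = 1
m[3] = 1*max(2,1) = 1*2 = 2
m[4] = 2*max(2,1) = 2*2 = 4
m[5] = 2*max(3,2) = 2*3 = 6
m[6] = 3*max(3,2) = 3*3 = 9
One optimal split: 3 + 3; product 3*3 = 9.

9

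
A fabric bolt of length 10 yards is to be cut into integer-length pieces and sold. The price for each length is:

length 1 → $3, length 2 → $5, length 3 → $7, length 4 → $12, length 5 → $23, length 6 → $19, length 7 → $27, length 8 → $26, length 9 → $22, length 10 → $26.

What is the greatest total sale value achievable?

Let v[k] be the best obtainable value from length k. For each k, try every first piece i and keep the best of price[i] + v[k−i].
v[1] = 3
v[2] = max(3+3, 5+0) = 6
v[3] = max(3+6, 5+3, 7+0) = 9
v[4] = max(3+9, 5+6, 7+3, 12+0) = 12
v[5] = max(3+12, 5+9, 7+6, 12+3, 23+0) = 23
v[6] = max(3+23, 5+12, 7+9, 12+6, 23+3, 19+0) = 26
v[7] = max(3+26, 5+23, 7+12, …, 19+3, 27+0) = 29
v[8] = max(3+29, 5+26, 7+23, …, 27+3, 26+0) = 32
v[9] = max(3+32, 5+29, 7+26, …, 26+3, 22+0) = 35
v[10] = max(3+35, 5+32, 7+29, …, 22+3, 26+0) = 46
One optimal cutting: 5 + 5 → $23 + $23 = $46.

46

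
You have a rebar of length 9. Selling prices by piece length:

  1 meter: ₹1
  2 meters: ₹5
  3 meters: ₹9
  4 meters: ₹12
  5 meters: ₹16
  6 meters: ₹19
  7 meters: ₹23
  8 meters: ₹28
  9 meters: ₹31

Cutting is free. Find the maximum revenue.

Let R[k] be the best obtainable value from length k. For each k, try every first piece i and keep the best of price[i] + R[k−i].
R[1] = 1
R[2] = 5
R[3] = 9
R[4] = 12
R[5] = 16
R[6] = 19
R[7] = 23
R[8] = 28
R[9] = 31
Best is to sell the whole 9-meter piece uncut for ₹31.

31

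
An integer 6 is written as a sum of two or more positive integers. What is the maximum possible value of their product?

Let m[k] be the best product for length k (with at least one cut). For each first piece i, the rest contributes max(k−i, m[k−i]).
m[2] = 1*max(1,0) = 1*1 = 1
m[3] = 1*max(2,1) = 1*2 = 2
m[4] = 2*max(2,1) = 2*2 = 4
m[5] = 2*max(3,2) = 2*3 = 6
m[6] = 3*max(3,2) = 3*3 = 9
One optimal split: 3 + 3; product 3*3 = 9.

9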